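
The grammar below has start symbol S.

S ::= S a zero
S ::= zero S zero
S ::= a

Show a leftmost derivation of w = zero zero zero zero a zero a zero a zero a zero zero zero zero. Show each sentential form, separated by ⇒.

S ⇒ zero S zero   [S ::= zero S zero]
zero S zero ⇒ zero zero S zero zero   [S ::= zero S zero]
zero zero S zero zero ⇒ zero zero zero S zero zero zero   [S ::= zero S zero]
zero zero zero S zero zero zero ⇒ zero zero zero S a zero zero zero zero   [S ::= S a zero]
zero zero zero S a zero zero zero zero ⇒ zero zero zero S a zero a zero zero zero zero   [S ::= S a zero]
zero zero zero S a zero a zero zero zero zero ⇒ zero zero zero S a zero a zero a zero zero zero zero   [S ::= S a zero]
zero zero zero S a zero a zero a zero zero zero zero ⇒ zero zero zero zero S zero a zero a zero a zero zero zero zero   [S ::= zero S zero]
zero zero zero zero S zero a zero a zero a zero zero zero zero ⇒ zero zero zero zero a zero a zero a zero a zero zero zero zero   [S ::= a]

S ⇒ zero S zero ⇒ zero zero S zero zero ⇒ zero zero zero S zero zero zero ⇒ zero zero zero S a zero zero zero zero ⇒ zero zero zero S a zero a zero zero zero zero ⇒ zero zero zero S a zero a zero a zero zero zero zero ⇒ zero zero zero zero S zero a zero a zero a zero zero zero zero ⇒ zero zero zero zero a zero a zero a zero a zero zero zero zero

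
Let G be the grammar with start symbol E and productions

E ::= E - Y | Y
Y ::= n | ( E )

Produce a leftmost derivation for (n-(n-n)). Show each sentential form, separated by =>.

E => Y   [E ::= Y]
Y => (E)   [Y ::= ( E )]
(E) => (E-Y)   [E ::= E - Y]
(E-Y) => (Y-Y)   [E ::= Y]
(Y-Y) => (n-Y)   [Y ::= n]
(n-Y) => (n-(E))   [Y ::= ( E )]
(n-(E)) => (n-(E-Y))   [E ::= E - Y]
(n-(E-Y)) => (n-(Y-Y))   [E ::= Y]
(n-(Y-Y)) => (n-(n-Y))   [Y ::= n]
(n-(n-Y)) => (n-(n-n))   [Y ::= n]

E => Y => (E) => (E-Y) => (Y-Y) => (n-Y) => (n-(E)) => (n-(E-Y)) => (n-(Y-Y)) => (n-(n-Y)) => (n-(n-n))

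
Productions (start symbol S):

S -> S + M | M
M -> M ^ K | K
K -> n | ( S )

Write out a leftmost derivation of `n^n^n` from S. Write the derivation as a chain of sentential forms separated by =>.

S => M   [S -> M]
M => M^K   [M -> M ^ K]
M^K => M^K^K   [M -> M ^ K]
M^K^K => K^K^K   [M -> K]
K^K^K => n^K^K   [K -> n]
n^K^K => n^n^K   [K -> n]
n^n^K => n^n^n   [K -> n]

S => M => M^K => M^K^K => K^K^K => n^K^K => n^n^K => n^n^n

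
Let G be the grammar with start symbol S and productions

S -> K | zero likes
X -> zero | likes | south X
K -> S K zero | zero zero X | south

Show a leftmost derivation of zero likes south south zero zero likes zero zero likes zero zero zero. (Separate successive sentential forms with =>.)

S => K   [S -> K]
K => S K zero   [K -> S K zero]
S K zero => zero likes K zero   [S -> zero likes]
zero likes K zero => zero likes S K zero zero   [K -> S K zero]
zero likes S K zero zero => zero likes K K zero zero   [S -> K]
zero likes K K zero zero => zero likes S K zero K zero zero   [K -> S K zero]
zero likes S K zero K zero zero => zero likes K K zero K zero zero   [S -> K]
zero likes K K zero K zero zero => zero likes south K zero K zero zero   [K -> south]
zero likes south K zero K zero zero => zero likes south south zero K zero zero   [K -> south]
zero likes south south zero K zero zero => zero likes south south zero S K zero zero zero   [K -> S K zero]
zero likes south south zero S K zero zero zero => zero likes south south zero zero likes K zero zero zero   [S -> zero likes]
zero likes south south zero zero likes K zero zero zero => zero likes south south zero zero likes zero zero X zero zero zero   [K -> zero zero X]
zero likes south south zero zero likes zero zero X zero zero zero => zero likes south south zero zero likes zero zero likes zero zero zero   [X -> likes]

S => K => S K zero => zero likes K zero => zero likes S K zero zero => zero likes K K zero zero => zero likes S K zero K zero zero => zero likes K K zero K zero zero => zero likes south K zero K zero zero => zero likes south south zero K zero zero => zero likes south south zero S K zero zero zero => zero likes south south zero zero likes K zero zero zero => zero likes south south zero zero likes zero zero X zero zero zero => zero likes south south zero zero likes zero zero likes zero zero zero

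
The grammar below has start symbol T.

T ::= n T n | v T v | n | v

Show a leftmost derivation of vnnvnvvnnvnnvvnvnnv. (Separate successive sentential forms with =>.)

T=>vTv=>vnTnv=>vnnTnnv=>vnnvTvnnv=>vnnvnTnvnnv=>vnnvnvTvnvnnv=>vnnvnvvTvvnvnnv=>vnnvnvvnTnvvnvnnv=>vnnvnvvnnTnnvvnvnnv=>vnnvnvvnnvnnvvnvnnv

T => vTv   [T ::= v T v]
vTv => vnTnv   [T ::= n T n]
vnTnv => vnnTnnv   [T ::= n T n]
vnnTnnv => vnnvTvnnv   [T ::= v T v]
vnnvTvnnv => vnnvnTnvnnv   [T ::= n T n]
vnnvnTnvnnv => vnnvnvTvnvnnv   [T ::= v T v]
vnnvnvTvnvnnv => vnnvnvvTvvnvnnv   [T ::= v T v]
vnnvnvvTvvnvnnv => vnnvnvvnTnvvnvnnv   [T ::= n T n]
vnnvnvvnTnvvnvnnv => vnnvnvvnnTnnvvnvnnv   [T ::= n T n]
vnnvnvvnnTnnvvnvnnv => vnnvnvvnnvnnvvnvnnv   [T ::= v]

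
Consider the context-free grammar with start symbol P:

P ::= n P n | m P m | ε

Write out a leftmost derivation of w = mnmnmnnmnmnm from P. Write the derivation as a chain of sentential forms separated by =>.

P=>mPm=>mnPnm=>mnmPmnm=>mnmnPnmnm=>mnmnmPmnmnm=>mnmnmnPnmnmnm=>mnmnmnnmnmnm

P => mPm   [P ::= m P m]
mPm => mnPnm   [P ::= n P n]
mnPnm => mnmPmnm   [P ::= m P m]
mnmPmnm => mnmnPnmnm   [P ::= n P n]
mnmnPnmnm => mnmnmPmnmnm   [P ::= m P m]
mnmnmPmnmnm => mnmnmnPnmnmnm   [P ::= n P n]
mnmnmnPnmnmnm => mnmnmnnmnmnm   [P ::= ε]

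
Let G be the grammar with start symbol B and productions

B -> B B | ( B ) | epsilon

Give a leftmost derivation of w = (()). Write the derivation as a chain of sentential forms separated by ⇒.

B ⇒ BB   [B -> B B]
BB ⇒ (B)B   [B -> ( B )]
(B)B ⇒ (BB)B   [B -> B B]
(BB)B ⇒ (BBB)B   [B -> B B]
(BBB)B ⇒ ((B)BB)B   [B -> ( B )]
((B)BB)B ⇒ (()BB)B   [B -> epsilon]
(()BB)B ⇒ (()B)B   [B -> epsilon]
(()B)B ⇒ (())B   [B -> epsilon]
(())B ⇒ (())   [B -> epsilon]

B⇒BB⇒(B)B⇒(BB)B⇒(BBB)B⇒((B)BB)B⇒(()BB)B⇒(()B)B⇒(())B⇒(())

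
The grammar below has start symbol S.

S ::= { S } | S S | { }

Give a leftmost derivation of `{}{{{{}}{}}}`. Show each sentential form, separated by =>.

S => SS => {}S => {}{S} => {}{{S}} => {}{{SS}} => {}{{{S}S}} => {}{{{{}}S}} => {}{{{{}}{}}}

S => SS   [S ::= S S]
SS => {}S   [S ::= { }]
{}S => {}{S}   [S ::= { S }]
{}{S} => {}{{S}}   [S ::= { S }]
{}{{S}} => {}{{SS}}   [S ::= S S]
{}{{SS}} => {}{{{S}S}}   [S ::= { S }]
{}{{{S}S}} => {}{{{{}}S}}   [S ::= { }]
{}{{{{}}S}} => {}{{{{}}{}}}   [S ::= { }]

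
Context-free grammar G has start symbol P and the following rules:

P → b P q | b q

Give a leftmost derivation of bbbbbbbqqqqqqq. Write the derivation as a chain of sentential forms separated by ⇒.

P ⇒ bPq ⇒ bbPqq ⇒ bbbPqqq ⇒ bbbbPqqqq ⇒ bbbbbPqqqqq ⇒ bbbbbbPqqqqqq ⇒ bbbbbbbqqqqqqq

P ⇒ bPq   [P → b P q]
bPq ⇒ bbPqq   [P → b P q]
bbPqq ⇒ bbbPqqq   [P → b P q]
bbbPqqq ⇒ bbbbPqqqq   [P → b P q]
bbbbPqqqq ⇒ bbbbbPqqqqq   [P → b P q]
bbbbbPqqqqq ⇒ bbbbbbPqqqqqq   [P → b P q]
bbbbbbPqqqqqq ⇒ bbbbbbbqqqqqqq   [P → b q]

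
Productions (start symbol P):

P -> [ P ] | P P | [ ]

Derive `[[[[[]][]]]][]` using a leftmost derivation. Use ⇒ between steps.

P ⇒ PP ⇒ [P]P ⇒ [[P]]P ⇒ [[[P]]]P ⇒ [[[PP]]]P ⇒ [[[[P]P]]]P ⇒ [[[[[]]P]]]P ⇒ [[[[[]][]]]]P ⇒ [[[[[]][]]]][]

P ⇒ PP   [P -> P P]
PP ⇒ [P]P   [P -> [ P ]]
[P]P ⇒ [[P]]P   [P -> [ P ]]
[[P]]P ⇒ [[[P]]]P   [P -> [ P ]]
[[[P]]]P ⇒ [[[PP]]]P   [P -> P P]
[[[PP]]]P ⇒ [[[[P]P]]]P   [P -> [ P ]]
[[[[P]P]]]P ⇒ [[[[[]]P]]]P   [P -> [ ]]
[[[[[]]P]]]P ⇒ [[[[[]][]]]]P   [P -> [ ]]
[[[[[]][]]]]P ⇒ [[[[[]][]]]][]   [P -> [ ]]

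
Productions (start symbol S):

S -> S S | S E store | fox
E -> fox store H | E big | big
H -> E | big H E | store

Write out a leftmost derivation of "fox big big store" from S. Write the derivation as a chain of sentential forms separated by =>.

S => S E store => fox E store => fox E big store => fox big big store

S => S E store   [S -> S E store]
S E store => fox E store   [S -> fox]
fox E store => fox E big store   [E -> E big]
fox E big store => fox big big store   [E -> big]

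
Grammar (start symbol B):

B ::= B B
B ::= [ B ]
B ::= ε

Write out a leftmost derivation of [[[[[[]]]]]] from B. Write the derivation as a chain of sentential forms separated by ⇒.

B ⇒ [B] ⇒ [BB] ⇒ [[B]B] ⇒ [[[B]]B] ⇒ [[[[B]]]B] ⇒ [[[[[B]]]]B] ⇒ [[[[[[B]]]]]B] ⇒ [[[[[[]]]]]B] ⇒ [[[[[[]]]]]]

B ⇒ [B]   [B ::= [ B ]]
[B] ⇒ [BB]   [B ::= B B]
[BB] ⇒ [[B]B]   [B ::= [ B ]]
[[B]B] ⇒ [[[B]]B]   [B ::= [ B ]]
[[[B]]B] ⇒ [[[[B]]]B]   [B ::= [ B ]]
[[[[B]]]B] ⇒ [[[[[B]]]]B]   [B ::= [ B ]]
[[[[[B]]]]B] ⇒ [[[[[[B]]]]]B]   [B ::= [ B ]]
[[[[[[B]]]]]B] ⇒ [[[[[[]]]]]B]   [B ::= ε]
[[[[[[]]]]]B] ⇒ [[[[[[]]]]]]   [B ::= ε]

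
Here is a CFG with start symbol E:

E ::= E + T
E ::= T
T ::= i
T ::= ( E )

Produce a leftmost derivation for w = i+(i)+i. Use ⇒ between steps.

E ⇒ E+T   [E ::= E + T]
E+T ⇒ E+T+T   [E ::= E + T]
E+T+T ⇒ T+T+T   [E ::= T]
T+T+T ⇒ i+T+T   [T ::= i]
i+T+T ⇒ i+(E)+T   [T ::= ( E )]
i+(E)+T ⇒ i+(T)+T   [E ::= T]
i+(T)+T ⇒ i+(i)+T   [T ::= i]
i+(i)+T ⇒ i+(i)+i   [T ::= i]

E ⇒ E+T ⇒ E+T+T ⇒ T+T+T ⇒ i+T+T ⇒ i+(E)+T ⇒ i+(T)+T ⇒ i+(i)+T ⇒ i+(i)+i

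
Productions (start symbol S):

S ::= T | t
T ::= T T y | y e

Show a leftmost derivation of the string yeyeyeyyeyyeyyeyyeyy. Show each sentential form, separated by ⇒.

S ⇒ T   [S ::= T]
T ⇒ TTy   [T ::= T T y]
TTy ⇒ yeTy   [T ::= y e]
yeTy ⇒ yeTTyy   [T ::= T T y]
yeTTyy ⇒ yeTTyTyy   [T ::= T T y]
yeTTyTyy ⇒ yeTTyTyTyy   [T ::= T T y]
yeTTyTyTyy ⇒ yeTTyTyTyTyy   [T ::= T T y]
yeTTyTyTyTyy ⇒ yeTTyTyTyTyTyy   [T ::= T T y]
yeTTyTyTyTyTyy ⇒ yeyeTyTyTyTyTyy   [T ::= y e]
yeyeTyTyTyTyTyy ⇒ yeyeyeyTyTyTyTyy   [T ::= y e]
yeyeyeyTyTyTyTyy ⇒ yeyeyeyyeyTyTyTyy   [T ::= y e]
yeyeyeyyeyTyTyTyy ⇒ yeyeyeyyeyyeyTyTyy   [T ::= y e]
yeyeyeyyeyyeyTyTyy ⇒ yeyeyeyyeyyeyyeyTyy   [T ::= y e]
yeyeyeyyeyyeyyeyTyy ⇒ yeyeyeyyeyyeyyeyyeyy   [T ::= y e]

S⇒T⇒TTy⇒yeTy⇒yeTTyy⇒yeTTyTyy⇒yeTTyTyTyy⇒yeTTyTyTyTyy⇒yeTTyTyTyTyTyy⇒yeyeTyTyTyTyTyy⇒yeyeyeyTyTyTyTyy⇒yeyeyeyyeyTyTyTyy⇒yeyeyeyyeyyeyTyTyy⇒yeyeyeyyeyyeyyeyTyy⇒yeyeyeyyeyyeyyeyyeyy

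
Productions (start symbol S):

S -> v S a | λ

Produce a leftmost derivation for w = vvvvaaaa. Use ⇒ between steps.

S ⇒ vSa   [S -> v S a]
vSa ⇒ vvSaa   [S -> v S a]
vvSaa ⇒ vvvSaaa   [S -> v S a]
vvvSaaa ⇒ vvvvSaaaa   [S -> v S a]
vvvvSaaaa ⇒ vvvvaaaa   [S -> λ]

S ⇒ vSa ⇒ vvSaa ⇒ vvvSaaa ⇒ vvvvSaaaa ⇒ vvvvaaaa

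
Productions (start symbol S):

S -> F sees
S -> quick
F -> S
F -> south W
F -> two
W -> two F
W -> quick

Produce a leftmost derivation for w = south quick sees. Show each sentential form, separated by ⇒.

S ⇒ F sees   [S -> F sees]
F sees ⇒ south W sees   [F -> south W]
south W sees ⇒ south quick sees   [W -> quick]

S ⇒ F sees ⇒ south W sees ⇒ south quick sees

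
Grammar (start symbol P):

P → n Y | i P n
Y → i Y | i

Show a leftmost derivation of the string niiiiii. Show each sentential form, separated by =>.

P => nY => niY => niiY => niiiY => niiiiY => niiiiiY => niiiiii

P => nY   [P → n Y]
nY => niY   [Y → i Y]
niY => niiY   [Y → i Y]
niiY => niiiY   [Y → i Y]
niiiY => niiiiY   [Y → i Y]
niiiiY => niiiiiY   [Y → i Y]
niiiiiY => niiiiii   [Y → i]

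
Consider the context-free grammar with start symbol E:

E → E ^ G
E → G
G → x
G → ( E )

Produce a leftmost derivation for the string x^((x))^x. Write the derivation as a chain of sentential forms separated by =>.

E => E^G   [E → E ^ G]
E^G => E^G^G   [E → E ^ G]
E^G^G => G^G^G   [E → G]
G^G^G => x^G^G   [G → x]
x^G^G => x^(E)^G   [G → ( E )]
x^(E)^G => x^(G)^G   [E → G]
x^(G)^G => x^((E))^G   [G → ( E )]
x^((E))^G => x^((G))^G   [E → G]
x^((G))^G => x^((x))^G   [G → x]
x^((x))^G => x^((x))^x   [G → x]

E=>E^G=>E^G^G=>G^G^G=>x^G^G=>x^(E)^G=>x^(G)^G=>x^((E))^G=>x^((G))^G=>x^((x))^G=>x^((x))^x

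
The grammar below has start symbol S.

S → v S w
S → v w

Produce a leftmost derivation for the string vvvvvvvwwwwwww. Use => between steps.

S => vSw => vvSww => vvvSwww => vvvvSwwww => vvvvvSwwwww => vvvvvvSwwwwww => vvvvvvvwwwwwww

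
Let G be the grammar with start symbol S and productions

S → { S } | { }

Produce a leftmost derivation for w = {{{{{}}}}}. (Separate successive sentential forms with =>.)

S => {S} => {{S}} => {{{S}}} => {{{{S}}}} => {{{{{}}}}}

S => {S}   [S → { S }]
{S} => {{S}}   [S → { S }]
{{S}} => {{{S}}}   [S → { S }]
{{{S}}} => {{{{S}}}}   [S → { S }]
{{{{S}}}} => {{{{{}}}}}   [S → { }]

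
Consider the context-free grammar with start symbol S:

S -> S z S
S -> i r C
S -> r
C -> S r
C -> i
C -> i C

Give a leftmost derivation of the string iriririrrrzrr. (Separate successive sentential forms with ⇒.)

S⇒irC⇒irSr⇒irSzSr⇒irirCzSr⇒irirSrzSr⇒iririrCrzSr⇒iriririCrzSr⇒iriririSrrzSr⇒iriririrrrzSr⇒iriririrrrzrr

S ⇒ irC   [S -> i r C]
irC ⇒ irSr   [C -> S r]
irSr ⇒ irSzSr   [S -> S z S]
irSzSr ⇒ irirCzSr   [S -> i r C]
irirCzSr ⇒ irirSrzSr   [C -> S r]
irirSrzSr ⇒ iririrCrzSr   [S -> i r C]
iririrCrzSr ⇒ iriririCrzSr   [C -> i C]
iriririCrzSr ⇒ iriririSrrzSr   [C -> S r]
iriririSrrzSr ⇒ iriririrrrzSr   [S -> r]
iriririrrrzSr ⇒ iriririrrrzrr   [S -> r]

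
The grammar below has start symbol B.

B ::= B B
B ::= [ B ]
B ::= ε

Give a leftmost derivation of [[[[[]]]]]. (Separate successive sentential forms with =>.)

B => BB => [B]B => [[B]]B => [[BB]]B => [[BBB]]B => [[[B]BB]]B => [[[[B]]BB]]B => [[[[[B]]]BB]]B => [[[[[]]]BB]]B => [[[[[]]]B]]B => [[[[[]]]]]B => [[[[[]]]]]

B => BB   [B ::= B B]
BB => [B]B   [B ::= [ B ]]
[B]B => [[B]]B   [B ::= [ B ]]
[[B]]B => [[BB]]B   [B ::= B B]
[[BB]]B => [[BBB]]B   [B ::= B B]
[[BBB]]B => [[[B]BB]]B   [B ::= [ B ]]
[[[B]BB]]B => [[[[B]]BB]]B   [B ::= [ B ]]
[[[[B]]BB]]B => [[[[[B]]]BB]]B   [B ::= [ B ]]
[[[[[B]]]BB]]B => [[[[[]]]BB]]B   [B ::= ε]
[[[[[]]]BB]]B => [[[[[]]]B]]B   [B ::= ε]
[[[[[]]]B]]B => [[[[[]]]]]B   [B ::= ε]
[[[[[]]]]]B => [[[[[]]]]]   [B ::= ε]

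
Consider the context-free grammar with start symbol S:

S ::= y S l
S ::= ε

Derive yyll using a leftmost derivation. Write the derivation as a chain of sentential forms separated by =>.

S => ySl   [S ::= y S l]
ySl => yySll   [S ::= y S l]
yySll => yyll   [S ::= ε]

S=>ySl=>yySll=>yyll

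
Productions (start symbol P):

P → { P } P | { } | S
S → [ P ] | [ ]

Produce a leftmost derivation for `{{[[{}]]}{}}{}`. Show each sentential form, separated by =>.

P => {P}P   [P → { P } P]
{P}P => {{P}P}P   [P → { P } P]
{{P}P}P => {{S}P}P   [P → S]
{{S}P}P => {{[P]}P}P   [S → [ P ]]
{{[P]}P}P => {{[S]}P}P   [P → S]
{{[S]}P}P => {{[[P]]}P}P   [S → [ P ]]
{{[[P]]}P}P => {{[[{}]]}P}P   [P → { }]
{{[[{}]]}P}P => {{[[{}]]}{}}P   [P → { }]
{{[[{}]]}{}}P => {{[[{}]]}{}}{}   [P → { }]

P=>{P}P=>{{P}P}P=>{{S}P}P=>{{[P]}P}P=>{{[S]}P}P=>{{[[P]]}P}P=>{{[[{}]]}P}P=>{{[[{}]]}{}}P=>{{[[{}]]}{}}{}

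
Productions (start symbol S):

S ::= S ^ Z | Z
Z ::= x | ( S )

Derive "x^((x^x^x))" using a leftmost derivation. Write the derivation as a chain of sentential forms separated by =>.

S => S^Z => Z^Z => x^Z => x^(S) => x^(Z) => x^((S)) => x^((S^Z)) => x^((S^Z^Z)) => x^((Z^Z^Z)) => x^((x^Z^Z)) => x^((x^x^Z)) => x^((x^x^x))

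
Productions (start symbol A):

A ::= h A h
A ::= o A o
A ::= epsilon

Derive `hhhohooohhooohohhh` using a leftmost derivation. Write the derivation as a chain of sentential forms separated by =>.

A => hAh   [A ::= h A h]
hAh => hhAhh   [A ::= h A h]
hhAhh => hhhAhhh   [A ::= h A h]
hhhAhhh => hhhoAohhh   [A ::= o A o]
hhhoAohhh => hhhohAhohhh   [A ::= h A h]
hhhohAhohhh => hhhohoAohohhh   [A ::= o A o]
hhhohoAohohhh => hhhohooAoohohhh   [A ::= o A o]
hhhohooAoohohhh => hhhohoooAooohohhh   [A ::= o A o]
hhhohoooAooohohhh => hhhohooohAhooohohhh   [A ::= h A h]
hhhohooohAhooohohhh => hhhohooohhooohohhh   [A ::= epsilon]

A => hAh => hhAhh => hhhAhhh => hhhoAohhh => hhhohAhohhh => hhhohoAohohhh => hhhohooAoohohhh => hhhohoooAooohohhh => hhhohooohAhooohohhh => hhhohooohhooohohhh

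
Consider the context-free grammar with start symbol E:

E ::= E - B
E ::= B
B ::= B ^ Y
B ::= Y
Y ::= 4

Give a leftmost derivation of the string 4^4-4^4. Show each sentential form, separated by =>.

E => E-B   [E ::= E - B]
E-B => B-B   [E ::= B]
B-B => B^Y-B   [B ::= B ^ Y]
B^Y-B => Y^Y-B   [B ::= Y]
Y^Y-B => 4^Y-B   [Y ::= 4]
4^Y-B => 4^4-B   [Y ::= 4]
4^4-B => 4^4-B^Y   [B ::= B ^ Y]
4^4-B^Y => 4^4-Y^Y   [B ::= Y]
4^4-Y^Y => 4^4-4^Y   [Y ::= 4]
4^4-4^Y => 4^4-4^4   [Y ::= 4]

E => E-B => B-B => B^Y-B => Y^Y-B => 4^Y-B => 4^4-B => 4^4-B^Y => 4^4-Y^Y => 4^4-4^Y => 4^4-4^4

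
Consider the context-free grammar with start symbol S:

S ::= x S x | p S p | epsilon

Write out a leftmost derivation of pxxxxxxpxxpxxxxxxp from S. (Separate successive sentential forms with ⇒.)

S ⇒ pSp   [S ::= p S p]
pSp ⇒ pxSxp   [S ::= x S x]
pxSxp ⇒ pxxSxxp   [S ::= x S x]
pxxSxxp ⇒ pxxxSxxxp   [S ::= x S x]
pxxxSxxxp ⇒ pxxxxSxxxxp   [S ::= x S x]
pxxxxSxxxxp ⇒ pxxxxxSxxxxxp   [S ::= x S x]
pxxxxxSxxxxxp ⇒ pxxxxxxSxxxxxxp   [S ::= x S x]
pxxxxxxSxxxxxxp ⇒ pxxxxxxpSpxxxxxxp   [S ::= p S p]
pxxxxxxpSpxxxxxxp ⇒ pxxxxxxpxSxpxxxxxxp   [S ::= x S x]
pxxxxxxpxSxpxxxxxxp ⇒ pxxxxxxpxxpxxxxxxp   [S ::= epsilon]

S ⇒ pSp ⇒ pxSxp ⇒ pxxSxxp ⇒ pxxxSxxxp ⇒ pxxxxSxxxxp ⇒ pxxxxxSxxxxxp ⇒ pxxxxxxSxxxxxxp ⇒ pxxxxxxpSpxxxxxxp ⇒ pxxxxxxpxSxpxxxxxxp ⇒ pxxxxxxpxxpxxxxxxp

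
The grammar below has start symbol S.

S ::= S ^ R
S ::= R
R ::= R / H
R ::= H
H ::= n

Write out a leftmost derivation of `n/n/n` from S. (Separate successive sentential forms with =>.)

S => R => R/H => R/H/H => H/H/H => n/H/H => n/n/H => n/n/n

S => R   [S ::= R]
R => R/H   [R ::= R / H]
R/H => R/H/H   [R ::= R / H]
R/H/H => H/H/H   [R ::= H]
H/H/H => n/H/H   [H ::= n]
n/H/H => n/n/H   [H ::= n]
n/n/H => n/n/n   [H ::= n]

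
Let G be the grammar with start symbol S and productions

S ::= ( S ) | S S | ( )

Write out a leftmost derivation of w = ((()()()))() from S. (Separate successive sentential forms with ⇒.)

S ⇒ SS ⇒ (S)S ⇒ ((S))S ⇒ ((SS))S ⇒ ((()S))S ⇒ ((()SS))S ⇒ ((()()S))S ⇒ ((()()()))S ⇒ ((()()()))()

S ⇒ SS   [S ::= S S]
SS ⇒ (S)S   [S ::= ( S )]
(S)S ⇒ ((S))S   [S ::= ( S )]
((S))S ⇒ ((SS))S   [S ::= S S]
((SS))S ⇒ ((()S))S   [S ::= ( )]
((()S))S ⇒ ((()SS))S   [S ::= S S]
((()SS))S ⇒ ((()()S))S   [S ::= ( )]
((()()S))S ⇒ ((()()()))S   [S ::= ( )]
((()()()))S ⇒ ((()()()))()   [S ::= ( )]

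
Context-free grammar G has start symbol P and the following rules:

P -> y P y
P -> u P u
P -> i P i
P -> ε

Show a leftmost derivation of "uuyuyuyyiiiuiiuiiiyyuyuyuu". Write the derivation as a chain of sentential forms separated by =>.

P => uPu => uuPuu => uuyPyuu => uuyuPuyuu => uuyuyPyuyuu => uuyuyuPuyuyuu => uuyuyuyPyuyuyuu => uuyuyuyyPyyuyuyuu => uuyuyuyyiPiyyuyuyuu => uuyuyuyyiiPiiyyuyuyuu => uuyuyuyyiiiPiiiyyuyuyuu => uuyuyuyyiiiuPuiiiyyuyuyuu => uuyuyuyyiiiuiPiuiiiyyuyuyuu => uuyuyuyyiiiuiiuiiiyyuyuyuu

P => uPu   [P -> u P u]
uPu => uuPuu   [P -> u P u]
uuPuu => uuyPyuu   [P -> y P y]
uuyPyuu => uuyuPuyuu   [P -> u P u]
uuyuPuyuu => uuyuyPyuyuu   [P -> y P y]
uuyuyPyuyuu => uuyuyuPuyuyuu   [P -> u P u]
uuyuyuPuyuyuu => uuyuyuyPyuyuyuu   [P -> y P y]
uuyuyuyPyuyuyuu => uuyuyuyyPyyuyuyuu   [P -> y P y]
uuyuyuyyPyyuyuyuu => uuyuyuyyiPiyyuyuyuu   [P -> i P i]
uuyuyuyyiPiyyuyuyuu => uuyuyuyyiiPiiyyuyuyuu   [P -> i P i]
uuyuyuyyiiPiiyyuyuyuu => uuyuyuyyiiiPiiiyyuyuyuu   [P -> i P i]
uuyuyuyyiiiPiiiyyuyuyuu => uuyuyuyyiiiuPuiiiyyuyuyuu   [P -> u P u]
uuyuyuyyiiiuPuiiiyyuyuyuu => uuyuyuyyiiiuiPiuiiiyyuyuyuu   [P -> i P i]
uuyuyuyyiiiuiPiuiiiyyuyuyuu => uuyuyuyyiiiuiiuiiiyyuyuyuu   [P -> ε]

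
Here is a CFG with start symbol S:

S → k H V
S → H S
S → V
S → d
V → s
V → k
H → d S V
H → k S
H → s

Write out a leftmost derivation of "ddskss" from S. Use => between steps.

S => HS => dSVS => ddVS => ddsS => ddskHV => ddsksV => ddskss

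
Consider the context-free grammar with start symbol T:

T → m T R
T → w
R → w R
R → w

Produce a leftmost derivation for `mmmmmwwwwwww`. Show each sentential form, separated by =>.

T => mTR   [T → m T R]
mTR => mmTRR   [T → m T R]
mmTRR => mmmTRRR   [T → m T R]
mmmTRRR => mmmmTRRRR   [T → m T R]
mmmmTRRRR => mmmmmTRRRRR   [T → m T R]
mmmmmTRRRRR => mmmmmwRRRRR   [T → w]
mmmmmwRRRRR => mmmmmwwRRRRR   [R → w R]
mmmmmwwRRRRR => mmmmmwwwRRRR   [R → w]
mmmmmwwwRRRR => mmmmmwwwwRRR   [R → w]
mmmmmwwwwRRR => mmmmmwwwwwRR   [R → w]
mmmmmwwwwwRR => mmmmmwwwwwwR   [R → w]
mmmmmwwwwwwR => mmmmmwwwwwww   [R → w]

T=>mTR=>mmTRR=>mmmTRRR=>mmmmTRRRR=>mmmmmTRRRRR=>mmmmmwRRRRR=>mmmmmwwRRRRR=>mmmmmwwwRRRR=>mmmmmwwwwRRR=>mmmmmwwwwwRR=>mmmmmwwwwwwR=>mmmmmwwwwwww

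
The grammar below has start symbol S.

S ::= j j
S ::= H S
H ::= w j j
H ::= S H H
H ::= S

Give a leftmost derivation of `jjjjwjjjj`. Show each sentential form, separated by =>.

S => HS => SS => jjS => jjHS => jjSS => jjjjS => jjjjHS => jjjjwjjS => jjjjwjjjj

S => HS   [S ::= H S]
HS => SS   [H ::= S]
SS => jjS   [S ::= j j]
jjS => jjHS   [S ::= H S]
jjHS => jjSS   [H ::= S]
jjSS => jjjjS   [S ::= j j]
jjjjS => jjjjHS   [S ::= H S]
jjjjHS => jjjjwjjS   [H ::= w j j]
jjjjwjjS => jjjjwjjjj   [S ::= j j]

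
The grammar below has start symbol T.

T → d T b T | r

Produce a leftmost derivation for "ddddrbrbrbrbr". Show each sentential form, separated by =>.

T => dTbT => ddTbTbT => dddTbTbTbT => ddddTbTbTbTbT => ddddrbTbTbTbT => ddddrbrbTbTbT => ddddrbrbrbTbT => ddddrbrbrbrbT => ddddrbrbrbrbr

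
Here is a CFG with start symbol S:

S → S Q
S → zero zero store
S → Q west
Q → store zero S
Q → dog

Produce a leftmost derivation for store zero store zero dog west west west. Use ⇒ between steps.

S ⇒ Q west   [S → Q west]
Q west ⇒ store zero S west   [Q → store zero S]
store zero S west ⇒ store zero Q west west   [S → Q west]
store zero Q west west ⇒ store zero store zero S west west   [Q → store zero S]
store zero store zero S west west ⇒ store zero store zero Q west west west   [S → Q west]
store zero store zero Q west west west ⇒ store zero store zero dog west west west   [Q → dog]

S ⇒ Q west ⇒ store zero S west ⇒ store zero Q west west ⇒ store zero store zero S west west ⇒ store zero store zero Q west west west ⇒ store zero store zero dog west west west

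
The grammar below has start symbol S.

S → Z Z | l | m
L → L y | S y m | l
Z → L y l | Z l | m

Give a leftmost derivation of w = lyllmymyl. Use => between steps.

S=>ZZ=>ZlZ=>LyllZ=>lyllZ=>lyllLyl=>lyllSymyl=>lyllmymyl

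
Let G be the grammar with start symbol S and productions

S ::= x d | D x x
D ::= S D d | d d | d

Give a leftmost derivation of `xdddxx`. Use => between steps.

S=>Dxx=>SDdxx=>xdDdxx=>xdddxx

S => Dxx   [S ::= D x x]
Dxx => SDdxx   [D ::= S D d]
SDdxx => xdDdxx   [S ::= x d]
xdDdxx => xdddxx   [D ::= d]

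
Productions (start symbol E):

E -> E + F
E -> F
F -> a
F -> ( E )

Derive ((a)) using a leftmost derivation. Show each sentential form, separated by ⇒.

E ⇒ F   [E -> F]
F ⇒ (E)   [F -> ( E )]
(E) ⇒ (F)   [E -> F]
(F) ⇒ ((E))   [F -> ( E )]
((E)) ⇒ ((F))   [E -> F]
((F)) ⇒ ((a))   [F -> a]

E ⇒ F ⇒ (E) ⇒ (F) ⇒ ((E)) ⇒ ((F)) ⇒ ((a))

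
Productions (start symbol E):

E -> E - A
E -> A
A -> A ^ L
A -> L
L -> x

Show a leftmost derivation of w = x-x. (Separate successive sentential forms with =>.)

E=>E-A=>A-A=>L-A=>x-A=>x-L=>x-x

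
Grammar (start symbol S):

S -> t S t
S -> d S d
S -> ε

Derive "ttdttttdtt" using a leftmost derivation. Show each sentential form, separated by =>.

S => tSt   [S -> t S t]
tSt => ttStt   [S -> t S t]
ttStt => ttdSdtt   [S -> d S d]
ttdSdtt => ttdtStdtt   [S -> t S t]
ttdtStdtt => ttdttSttdtt   [S -> t S t]
ttdttSttdtt => ttdttttdtt   [S -> ε]

S => tSt => ttStt => ttdSdtt => ttdtStdtt => ttdttSttdtt => ttdttttdtt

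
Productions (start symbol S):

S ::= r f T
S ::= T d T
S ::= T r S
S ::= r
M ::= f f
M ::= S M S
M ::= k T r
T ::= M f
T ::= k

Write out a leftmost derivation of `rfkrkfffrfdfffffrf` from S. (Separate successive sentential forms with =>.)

S => rfT => rfMf => rfSMSf => rfTrSMSf => rfkrSMSf => rfkrTdTMSf => rfkrMfdTMSf => rfkrkTrfdTMSf => rfkrkMfrfdTMSf => rfkrkfffrfdTMSf => rfkrkfffrfdMfMSf => rfkrkfffrfdfffMSf => rfkrkfffrfdfffffSf => rfkrkfffrfdfffffrf

S => rfT   [S ::= r f T]
rfT => rfMf   [T ::= M f]
rfMf => rfSMSf   [M ::= S M S]
rfSMSf => rfTrSMSf   [S ::= T r S]
rfTrSMSf => rfkrSMSf   [T ::= k]
rfkrSMSf => rfkrTdTMSf   [S ::= T d T]
rfkrTdTMSf => rfkrMfdTMSf   [T ::= M f]
rfkrMfdTMSf => rfkrkTrfdTMSf   [M ::= k T r]
rfkrkTrfdTMSf => rfkrkMfrfdTMSf   [T ::= M f]
rfkrkMfrfdTMSf => rfkrkfffrfdTMSf   [M ::= f f]
rfkrkfffrfdTMSf => rfkrkfffrfdMfMSf   [T ::= M f]
rfkrkfffrfdMfMSf => rfkrkfffrfdfffMSf   [M ::= f f]
rfkrkfffrfdfffMSf => rfkrkfffrfdfffffSf   [M ::= f f]
rfkrkfffrfdfffffSf => rfkrkfffrfdfffffrf   [S ::= r]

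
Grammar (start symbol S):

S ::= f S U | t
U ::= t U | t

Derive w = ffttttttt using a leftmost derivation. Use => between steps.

S => fSU => ffSUU => fftUU => ffttUU => fftttUU => ffttttUU => fftttttUU => ffttttttU => ffttttttt

S => fSU   [S ::= f S U]
fSU => ffSUU   [S ::= f S U]
ffSUU => fftUU   [S ::= t]
fftUU => ffttUU   [U ::= t U]
ffttUU => fftttUU   [U ::= t U]
fftttUU => ffttttUU   [U ::= t U]
ffttttUU => fftttttUU   [U ::= t U]
fftttttUU => ffttttttU   [U ::= t]
ffttttttU => ffttttttt   [U ::= t]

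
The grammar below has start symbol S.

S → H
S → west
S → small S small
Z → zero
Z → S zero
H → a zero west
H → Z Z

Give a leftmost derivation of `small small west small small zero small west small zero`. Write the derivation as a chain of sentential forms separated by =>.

S => H => Z Z => S zero Z => small S small zero Z => small small S small small zero Z => small small west small small zero Z => small small west small small zero S zero => small small west small small zero small S small zero => small small west small small zero small west small zero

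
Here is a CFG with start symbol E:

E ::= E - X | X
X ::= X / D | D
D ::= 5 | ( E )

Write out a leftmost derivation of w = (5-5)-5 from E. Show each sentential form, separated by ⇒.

E ⇒ E-X ⇒ X-X ⇒ D-X ⇒ (E)-X ⇒ (E-X)-X ⇒ (X-X)-X ⇒ (D-X)-X ⇒ (5-X)-X ⇒ (5-D)-X ⇒ (5-5)-X ⇒ (5-5)-D ⇒ (5-5)-5

E ⇒ E-X   [E ::= E - X]
E-X ⇒ X-X   [E ::= X]
X-X ⇒ D-X   [X ::= D]
D-X ⇒ (E)-X   [D ::= ( E )]
(E)-X ⇒ (E-X)-X   [E ::= E - X]
(E-X)-X ⇒ (X-X)-X   [E ::= X]
(X-X)-X ⇒ (D-X)-X   [X ::= D]
(D-X)-X ⇒ (5-X)-X   [D ::= 5]
(5-X)-X ⇒ (5-D)-X   [X ::= D]
(5-D)-X ⇒ (5-5)-X   [D ::= 5]
(5-5)-X ⇒ (5-5)-D   [X ::= D]
(5-5)-D ⇒ (5-5)-5   [D ::= 5]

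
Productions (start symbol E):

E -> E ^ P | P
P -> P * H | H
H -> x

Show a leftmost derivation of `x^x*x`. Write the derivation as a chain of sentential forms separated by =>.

E => E^P => P^P => H^P => x^P => x^P*H => x^H*H => x^x*H => x^x*x

E => E^P   [E -> E ^ P]
E^P => P^P   [E -> P]
P^P => H^P   [P -> H]
H^P => x^P   [H -> x]
x^P => x^P*H   [P -> P * H]
x^P*H => x^H*H   [P -> H]
x^H*H => x^x*H   [H -> x]
x^x*H => x^x*x   [H -> x]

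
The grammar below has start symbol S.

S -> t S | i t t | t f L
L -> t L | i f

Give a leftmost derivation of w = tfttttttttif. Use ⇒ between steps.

S⇒tfL⇒tftL⇒tfttL⇒tftttL⇒tfttttL⇒tftttttL⇒tfttttttL⇒tftttttttL⇒tfttttttttL⇒tfttttttttif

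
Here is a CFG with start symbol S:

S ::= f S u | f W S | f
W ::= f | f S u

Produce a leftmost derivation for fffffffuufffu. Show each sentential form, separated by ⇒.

S⇒fSu⇒ffWSu⇒fffSuSu⇒ffffSuuSu⇒fffffWSuuSu⇒ffffffSuuSu⇒fffffffuuSu⇒fffffffuufWSu⇒fffffffuuffSu⇒fffffffuufffu

S ⇒ fSu   [S ::= f S u]
fSu ⇒ ffWSu   [S ::= f W S]
ffWSu ⇒ fffSuSu   [W ::= f S u]
fffSuSu ⇒ ffffSuuSu   [S ::= f S u]
ffffSuuSu ⇒ fffffWSuuSu   [S ::= f W S]
fffffWSuuSu ⇒ ffffffSuuSu   [W ::= f]
ffffffSuuSu ⇒ fffffffuuSu   [S ::= f]
fffffffuuSu ⇒ fffffffuufWSu   [S ::= f W S]
fffffffuufWSu ⇒ fffffffuuffSu   [W ::= f]
fffffffuuffSu ⇒ fffffffuufffu   [S ::= f]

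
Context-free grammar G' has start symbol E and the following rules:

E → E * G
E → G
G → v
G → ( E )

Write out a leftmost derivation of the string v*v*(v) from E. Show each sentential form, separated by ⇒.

E ⇒ E*G   [E → E * G]
E*G ⇒ E*G*G   [E → E * G]
E*G*G ⇒ G*G*G   [E → G]
G*G*G ⇒ v*G*G   [G → v]
v*G*G ⇒ v*v*G   [G → v]
v*v*G ⇒ v*v*(E)   [G → ( E )]
v*v*(E) ⇒ v*v*(G)   [E → G]
v*v*(G) ⇒ v*v*(v)   [G → v]

E ⇒ E*G ⇒ E*G*G ⇒ G*G*G ⇒ v*G*G ⇒ v*v*G ⇒ v*v*(E) ⇒ v*v*(G) ⇒ v*v*(v)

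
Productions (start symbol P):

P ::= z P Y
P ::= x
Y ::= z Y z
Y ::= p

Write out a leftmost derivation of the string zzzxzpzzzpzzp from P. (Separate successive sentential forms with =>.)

P=>zPY=>zzPYY=>zzzPYYY=>zzzxYYY=>zzzxzYzYY=>zzzxzpzYY=>zzzxzpzzYzY=>zzzxzpzzzYzzY=>zzzxzpzzzpzzY=>zzzxzpzzzpzzp

P => zPY   [P ::= z P Y]
zPY => zzPYY   [P ::= z P Y]
zzPYY => zzzPYYY   [P ::= z P Y]
zzzPYYY => zzzxYYY   [P ::= x]
zzzxYYY => zzzxzYzYY   [Y ::= z Y z]
zzzxzYzYY => zzzxzpzYY   [Y ::= p]
zzzxzpzYY => zzzxzpzzYzY   [Y ::= z Y z]
zzzxzpzzYzY => zzzxzpzzzYzzY   [Y ::= z Y z]
zzzxzpzzzYzzY => zzzxzpzzzpzzY   [Y ::= p]
zzzxzpzzzpzzY => zzzxzpzzzpzzp   [Y ::= p]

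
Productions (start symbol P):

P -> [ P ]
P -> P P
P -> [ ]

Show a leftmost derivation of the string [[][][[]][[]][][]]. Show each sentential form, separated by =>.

P=>[P]=>[PP]=>[PPP]=>[PPPP]=>[[]PPP]=>[[][]PP]=>[[][]PPP]=>[[][]PPPP]=>[[][][P]PPP]=>[[][][[]]PPP]=>[[][][[]][P]PP]=>[[][][[]][[]]PP]=>[[][][[]][[]][]P]=>[[][][[]][[]][][]]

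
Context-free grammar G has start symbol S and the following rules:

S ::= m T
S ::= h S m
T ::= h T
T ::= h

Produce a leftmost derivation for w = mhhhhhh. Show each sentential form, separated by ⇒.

S ⇒ mT ⇒ mhT ⇒ mhhT ⇒ mhhhT ⇒ mhhhhT ⇒ mhhhhhT ⇒ mhhhhhh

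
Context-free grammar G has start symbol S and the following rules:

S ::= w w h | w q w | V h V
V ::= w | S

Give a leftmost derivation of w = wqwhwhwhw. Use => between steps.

S => VhV   [S ::= V h V]
VhV => ShV   [V ::= S]
ShV => VhVhV   [S ::= V h V]
VhVhV => ShVhV   [V ::= S]
ShVhV => wqwhVhV   [S ::= w q w]
wqwhVhV => wqwhShV   [V ::= S]
wqwhShV => wqwhVhVhV   [S ::= V h V]
wqwhVhVhV => wqwhwhVhV   [V ::= w]
wqwhwhVhV => wqwhwhwhV   [V ::= w]
wqwhwhwhV => wqwhwhwhw   [V ::= w]

S=>VhV=>ShV=>VhVhV=>ShVhV=>wqwhVhV=>wqwhShV=>wqwhVhVhV=>wqwhwhVhV=>wqwhwhwhV=>wqwhwhwhw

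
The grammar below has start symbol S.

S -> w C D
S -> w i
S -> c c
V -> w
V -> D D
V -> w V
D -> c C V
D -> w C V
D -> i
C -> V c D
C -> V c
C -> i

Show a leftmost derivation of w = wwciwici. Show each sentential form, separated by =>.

S => wCD => wVcD => wwVcD => wwDDcD => wwcCVDcD => wwciVDcD => wwciwDcD => wwciwicD => wwciwici

S => wCD   [S -> w C D]
wCD => wVcD   [C -> V c]
wVcD => wwVcD   [V -> w V]
wwVcD => wwDDcD   [V -> D D]
wwDDcD => wwcCVDcD   [D -> c C V]
wwcCVDcD => wwciVDcD   [C -> i]
wwciVDcD => wwciwDcD   [V -> w]
wwciwDcD => wwciwicD   [D -> i]
wwciwicD => wwciwici   [D -> i]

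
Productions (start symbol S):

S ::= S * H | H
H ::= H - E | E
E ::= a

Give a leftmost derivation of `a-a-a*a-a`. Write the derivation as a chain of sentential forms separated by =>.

S => S*H   [S ::= S * H]
S*H => H*H   [S ::= H]
H*H => H-E*H   [H ::= H - E]
H-E*H => H-E-E*H   [H ::= H - E]
H-E-E*H => E-E-E*H   [H ::= E]
E-E-E*H => a-E-E*H   [E ::= a]
a-E-E*H => a-a-E*H   [E ::= a]
a-a-E*H => a-a-a*H   [E ::= a]
a-a-a*H => a-a-a*H-E   [H ::= H - E]
a-a-a*H-E => a-a-a*E-E   [H ::= E]
a-a-a*E-E => a-a-a*a-E   [E ::= a]
a-a-a*a-E => a-a-a*a-a   [E ::= a]

S => S*H => H*H => H-E*H => H-E-E*H => E-E-E*H => a-E-E*H => a-a-E*H => a-a-a*H => a-a-a*H-E => a-a-a*E-E => a-a-a*a-E => a-a-a*a-a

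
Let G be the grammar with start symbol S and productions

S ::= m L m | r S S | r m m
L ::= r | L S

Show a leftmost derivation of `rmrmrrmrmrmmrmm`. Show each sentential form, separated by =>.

S => rSS   [S ::= r S S]
rSS => rmLmS   [S ::= m L m]
rmLmS => rmrmS   [L ::= r]
rmrmS => rmrmrSS   [S ::= r S S]
rmrmrSS => rmrmrrSSS   [S ::= r S S]
rmrmrrSSS => rmrmrrmLmSS   [S ::= m L m]
rmrmrrmLmSS => rmrmrrmrmSS   [L ::= r]
rmrmrrmrmSS => rmrmrrmrmrmmS   [S ::= r m m]
rmrmrrmrmrmmS => rmrmrrmrmrmmrmm   [S ::= r m m]

S => rSS => rmLmS => rmrmS => rmrmrSS => rmrmrrSSS => rmrmrrmLmSS => rmrmrrmrmSS => rmrmrrmrmrmmS => rmrmrrmrmrmmrmm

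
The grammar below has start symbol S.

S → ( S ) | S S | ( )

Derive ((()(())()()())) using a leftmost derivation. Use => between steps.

S=>(S)=>((S))=>((SS))=>((SSS))=>((()SS))=>((()SSS))=>((()SSSS))=>((()(S)SSS))=>((()(())SSS))=>((()(())()SS))=>((()(())()()S))=>((()(())()()()))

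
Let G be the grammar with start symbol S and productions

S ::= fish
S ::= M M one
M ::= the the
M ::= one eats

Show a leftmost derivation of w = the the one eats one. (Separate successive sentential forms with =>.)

S => M M one => the the M one => the the one eats one

S => M M one   [S ::= M M one]
M M one => the the M one   [M ::= the the]
the the M one => the the one eats one   [M ::= one eats]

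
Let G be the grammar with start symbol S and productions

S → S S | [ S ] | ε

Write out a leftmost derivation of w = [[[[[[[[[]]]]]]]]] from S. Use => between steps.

S => [S]   [S → [ S ]]
[S] => [[S]]   [S → [ S ]]
[[S]] => [[[S]]]   [S → [ S ]]
[[[S]]] => [[[[S]]]]   [S → [ S ]]
[[[[S]]]] => [[[[[S]]]]]   [S → [ S ]]
[[[[[S]]]]] => [[[[[[S]]]]]]   [S → [ S ]]
[[[[[[S]]]]]] => [[[[[[SS]]]]]]   [S → S S]
[[[[[[SS]]]]]] => [[[[[[[S]S]]]]]]   [S → [ S ]]
[[[[[[[S]S]]]]]] => [[[[[[[[S]]S]]]]]]   [S → [ S ]]
[[[[[[[[S]]S]]]]]] => [[[[[[[[[S]]]S]]]]]]   [S → [ S ]]
[[[[[[[[[S]]]S]]]]]] => [[[[[[[[[]]]S]]]]]]   [S → ε]
[[[[[[[[[]]]S]]]]]] => [[[[[[[[[]]]]]]]]]   [S → ε]

S => [S] => [[S]] => [[[S]]] => [[[[S]]]] => [[[[[S]]]]] => [[[[[[S]]]]]] => [[[[[[SS]]]]]] => [[[[[[[S]S]]]]]] => [[[[[[[[S]]S]]]]]] => [[[[[[[[[S]]]S]]]]]] => [[[[[[[[[]]]S]]]]]] => [[[[[[[[[]]]]]]]]]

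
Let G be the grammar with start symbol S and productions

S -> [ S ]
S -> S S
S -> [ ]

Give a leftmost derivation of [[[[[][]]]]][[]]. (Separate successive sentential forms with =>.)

S => SS   [S -> S S]
SS => [S]S   [S -> [ S ]]
[S]S => [[S]]S   [S -> [ S ]]
[[S]]S => [[[S]]]S   [S -> [ S ]]
[[[S]]]S => [[[[S]]]]S   [S -> [ S ]]
[[[[S]]]]S => [[[[SS]]]]S   [S -> S S]
[[[[SS]]]]S => [[[[[]S]]]]S   [S -> [ ]]
[[[[[]S]]]]S => [[[[[][]]]]]S   [S -> [ ]]
[[[[[][]]]]]S => [[[[[][]]]]][S]   [S -> [ S ]]
[[[[[][]]]]][S] => [[[[[][]]]]][[]]   [S -> [ ]]

S => SS => [S]S => [[S]]S => [[[S]]]S => [[[[S]]]]S => [[[[SS]]]]S => [[[[[]S]]]]S => [[[[[][]]]]]S => [[[[[][]]]]][S] => [[[[[][]]]]][[]]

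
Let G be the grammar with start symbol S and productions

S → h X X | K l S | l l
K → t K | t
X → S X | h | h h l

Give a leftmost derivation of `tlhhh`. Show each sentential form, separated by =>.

S => KlS => tlS => tlhXX => tlhhX => tlhhh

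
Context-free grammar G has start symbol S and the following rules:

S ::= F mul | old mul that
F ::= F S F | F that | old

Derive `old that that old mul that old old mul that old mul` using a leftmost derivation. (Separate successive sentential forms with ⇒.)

S ⇒ F mul ⇒ F S F mul ⇒ F S F S F mul ⇒ F that S F S F mul ⇒ F that that S F S F mul ⇒ old that that S F S F mul ⇒ old that that old mul that F S F mul ⇒ old that that old mul that old S F mul ⇒ old that that old mul that old old mul that F mul ⇒ old that that old mul that old old mul that old mul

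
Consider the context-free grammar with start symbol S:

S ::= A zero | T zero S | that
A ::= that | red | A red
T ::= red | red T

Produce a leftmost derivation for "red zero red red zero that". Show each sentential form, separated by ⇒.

S ⇒ T zero S ⇒ red zero S ⇒ red zero T zero S ⇒ red zero red T zero S ⇒ red zero red red zero S ⇒ red zero red red zero that

S ⇒ T zero S   [S ::= T zero S]
T zero S ⇒ red zero S   [T ::= red]
red zero S ⇒ red zero T zero S   [S ::= T zero S]
red zero T zero S ⇒ red zero red T zero S   [T ::= red T]
red zero red T zero S ⇒ red zero red red zero S   [T ::= red]
red zero red red zero S ⇒ red zero red red zero that   [S ::= that]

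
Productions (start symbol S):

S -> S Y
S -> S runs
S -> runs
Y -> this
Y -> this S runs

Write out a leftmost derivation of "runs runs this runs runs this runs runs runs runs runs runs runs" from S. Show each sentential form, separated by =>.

S => S runs => S Y runs => S Y Y runs => S runs Y Y runs => runs runs Y Y runs => runs runs this S runs Y runs => runs runs this runs runs Y runs => runs runs this runs runs this S runs runs => runs runs this runs runs this S runs runs runs => runs runs this runs runs this S runs runs runs runs => runs runs this runs runs this S runs runs runs runs runs => runs runs this runs runs this S runs runs runs runs runs runs => runs runs this runs runs this runs runs runs runs runs runs runs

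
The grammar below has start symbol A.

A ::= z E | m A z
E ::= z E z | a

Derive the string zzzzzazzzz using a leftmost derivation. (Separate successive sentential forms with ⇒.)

A ⇒ zE ⇒ zzEz ⇒ zzzEzz ⇒ zzzzEzzz ⇒ zzzzzEzzzz ⇒ zzzzzazzzz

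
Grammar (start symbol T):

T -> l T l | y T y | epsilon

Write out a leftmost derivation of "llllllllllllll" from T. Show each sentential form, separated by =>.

T=>lTl=>llTll=>lllTlll=>llllTllll=>lllllTlllll=>llllllTllllll=>lllllllTlllllll=>llllllllllllll

T => lTl   [T -> l T l]
lTl => llTll   [T -> l T l]
llTll => lllTlll   [T -> l T l]
lllTlll => llllTllll   [T -> l T l]
llllTllll => lllllTlllll   [T -> l T l]
lllllTlllll => llllllTllllll   [T -> l T l]
llllllTllllll => lllllllTlllllll   [T -> l T l]
lllllllTlllllll => llllllllllllll   [T -> epsilon]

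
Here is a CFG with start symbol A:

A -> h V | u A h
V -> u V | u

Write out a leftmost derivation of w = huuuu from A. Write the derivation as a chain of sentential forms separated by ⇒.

A ⇒ hV ⇒ huV ⇒ huuV ⇒ huuuV ⇒ huuuu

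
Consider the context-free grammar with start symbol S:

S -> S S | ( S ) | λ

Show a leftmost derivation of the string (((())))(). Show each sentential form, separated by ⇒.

S⇒SS⇒(S)S⇒((S))S⇒(((S)))S⇒((((S))))S⇒(((())))S⇒(((())))(S)⇒(((())))()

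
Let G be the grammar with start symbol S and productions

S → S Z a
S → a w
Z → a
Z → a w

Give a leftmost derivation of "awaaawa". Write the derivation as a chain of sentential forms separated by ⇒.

S ⇒ SZa ⇒ SZaZa ⇒ awZaZa ⇒ awaaZa ⇒ awaaawa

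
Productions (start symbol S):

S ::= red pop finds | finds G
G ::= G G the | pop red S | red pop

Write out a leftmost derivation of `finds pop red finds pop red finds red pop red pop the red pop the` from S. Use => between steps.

S => finds G   [S ::= finds G]
finds G => finds pop red S   [G ::= pop red S]
finds pop red S => finds pop red finds G   [S ::= finds G]
finds pop red finds G => finds pop red finds G G the   [G ::= G G the]
finds pop red finds G G the => finds pop red finds G G the G the   [G ::= G G the]
finds pop red finds G G the G the => finds pop red finds pop red S G the G the   [G ::= pop red S]
finds pop red finds pop red S G the G the => finds pop red finds pop red finds G G the G the   [S ::= finds G]
finds pop red finds pop red finds G G the G the => finds pop red finds pop red finds red pop G the G the   [G ::= red pop]
finds pop red finds pop red finds red pop G the G the => finds pop red finds pop red finds red pop red pop the G the   [G ::= red pop]
finds pop red finds pop red finds red pop red pop the G the => finds pop red finds pop red finds red pop red pop the red pop the   [G ::= red pop]

S => finds G => finds pop red S => finds pop red finds G => finds pop red finds G G the => finds pop red finds G G the G the => finds pop red finds pop red S G the G the => finds pop red finds pop red finds G G the G the => finds pop red finds pop red finds red pop G the G the => finds pop red finds pop red finds red pop red pop the G the => finds pop red finds pop red finds red pop red pop the red pop the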